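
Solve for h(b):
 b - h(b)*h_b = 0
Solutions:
 h(b) = -sqrt(C1 + b^2)
 h(b) = sqrt(C1 + b^2)


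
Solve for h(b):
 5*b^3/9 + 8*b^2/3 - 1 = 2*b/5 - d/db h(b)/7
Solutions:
 h(b) = C1 - 35*b^4/36 - 56*b^3/9 + 7*b^2/5 + 7*b


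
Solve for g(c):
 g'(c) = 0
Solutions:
 g(c) = C1


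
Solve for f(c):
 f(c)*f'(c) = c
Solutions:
 f(c) = -sqrt(C1 + c^2)
 f(c) = sqrt(C1 + c^2)


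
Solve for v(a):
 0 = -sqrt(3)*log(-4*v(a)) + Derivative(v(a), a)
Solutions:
 -sqrt(3)*Integral(1/(log(-_y) + 2*log(2)), (_y, v(a)))/3 = C1 - a


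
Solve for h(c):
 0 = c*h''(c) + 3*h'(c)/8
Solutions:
 h(c) = C1 + C2*c^(5/8)


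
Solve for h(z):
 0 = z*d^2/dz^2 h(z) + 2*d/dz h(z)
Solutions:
 h(z) = C1 + C2/z


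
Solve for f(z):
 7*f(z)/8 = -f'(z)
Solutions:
 f(z) = C1*exp(-7*z/8)


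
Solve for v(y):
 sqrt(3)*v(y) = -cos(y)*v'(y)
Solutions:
 v(y) = C1*(sin(y) - 1)^(sqrt(3)/2)/(sin(y) + 1)^(sqrt(3)/2)


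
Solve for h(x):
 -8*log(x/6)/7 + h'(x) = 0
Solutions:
 h(x) = C1 + 8*x*log(x)/7 - 8*x*log(6)/7 - 8*x/7


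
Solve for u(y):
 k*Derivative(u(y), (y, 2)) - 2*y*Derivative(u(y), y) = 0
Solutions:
 u(y) = C1 + C2*erf(y*sqrt(-1/k))/sqrt(-1/k)


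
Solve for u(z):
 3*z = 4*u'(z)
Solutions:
 u(z) = C1 + 3*z^2/8


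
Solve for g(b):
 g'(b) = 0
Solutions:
 g(b) = C1


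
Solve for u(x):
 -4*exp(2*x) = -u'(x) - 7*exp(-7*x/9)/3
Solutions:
 u(x) = C1 + 2*exp(2*x) + 3*exp(-7*x/9)


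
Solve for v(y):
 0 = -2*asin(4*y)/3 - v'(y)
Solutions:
 v(y) = C1 - 2*y*asin(4*y)/3 - sqrt(1 - 16*y^2)/6


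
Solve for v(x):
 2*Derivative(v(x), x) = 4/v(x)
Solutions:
 v(x) = -sqrt(C1 + 4*x)
 v(x) = sqrt(C1 + 4*x)


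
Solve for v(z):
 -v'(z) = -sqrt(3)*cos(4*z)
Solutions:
 v(z) = C1 + sqrt(3)*sin(4*z)/4


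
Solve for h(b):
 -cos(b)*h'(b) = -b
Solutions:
 h(b) = C1 + Integral(b/cos(b), b)


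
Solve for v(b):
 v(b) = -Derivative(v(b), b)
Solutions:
 v(b) = C1*exp(-b)


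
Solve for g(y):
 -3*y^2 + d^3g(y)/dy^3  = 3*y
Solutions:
 g(y) = C1 + C2*y + C3*y^2 + y^5/20 + y^4/8


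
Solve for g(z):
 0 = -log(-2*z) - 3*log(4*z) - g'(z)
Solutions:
 g(z) = C1 - 4*z*log(z) + z*(-7*log(2) + 4 - I*pi)


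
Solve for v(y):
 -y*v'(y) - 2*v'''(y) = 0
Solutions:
 v(y) = C1 + Integral(C2*airyai(-2^(2/3)*y/2) + C3*airybi(-2^(2/3)*y/2), y)


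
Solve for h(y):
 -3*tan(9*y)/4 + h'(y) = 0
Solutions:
 h(y) = C1 - log(cos(9*y))/12


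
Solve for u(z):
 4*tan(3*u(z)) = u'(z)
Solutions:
 u(z) = -asin(C1*exp(12*z))/3 + pi/3
 u(z) = asin(C1*exp(12*z))/3


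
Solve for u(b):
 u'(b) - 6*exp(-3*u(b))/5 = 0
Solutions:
 u(b) = log(C1 + 18*b/5)/3
 u(b) = log((-1 - sqrt(3)*I)*(C1 + 18*b/5)^(1/3)/2)
 u(b) = log((-1 + sqrt(3)*I)*(C1 + 18*b/5)^(1/3)/2)


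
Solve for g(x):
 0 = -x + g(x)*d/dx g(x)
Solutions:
 g(x) = -sqrt(C1 + x^2)
 g(x) = sqrt(C1 + x^2)


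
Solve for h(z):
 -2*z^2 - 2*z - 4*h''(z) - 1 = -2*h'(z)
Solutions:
 h(z) = C1 + C2*exp(z/2) + z^3/3 + 5*z^2/2 + 21*z/2


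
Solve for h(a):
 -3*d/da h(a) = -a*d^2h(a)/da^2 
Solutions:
 h(a) = C1 + C2*a^4


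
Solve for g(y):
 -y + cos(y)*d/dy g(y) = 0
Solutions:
 g(y) = C1 + Integral(y/cos(y), y)


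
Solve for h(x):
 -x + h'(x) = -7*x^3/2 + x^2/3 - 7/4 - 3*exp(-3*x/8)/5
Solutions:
 h(x) = C1 - 7*x^4/8 + x^3/9 + x^2/2 - 7*x/4 + 8*exp(-3*x/8)/5


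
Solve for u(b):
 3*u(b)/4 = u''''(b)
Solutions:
 u(b) = C1*exp(-sqrt(2)*3^(1/4)*b/2) + C2*exp(sqrt(2)*3^(1/4)*b/2) + C3*sin(sqrt(2)*3^(1/4)*b/2) + C4*cos(sqrt(2)*3^(1/4)*b/2)


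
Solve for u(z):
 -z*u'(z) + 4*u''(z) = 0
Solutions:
 u(z) = C1 + C2*erfi(sqrt(2)*z/4)


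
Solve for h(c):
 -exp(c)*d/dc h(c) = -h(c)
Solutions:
 h(c) = C1*exp(-exp(-c))


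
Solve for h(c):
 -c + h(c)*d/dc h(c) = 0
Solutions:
 h(c) = -sqrt(C1 + c^2)
 h(c) = sqrt(C1 + c^2)


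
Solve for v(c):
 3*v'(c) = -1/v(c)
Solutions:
 v(c) = -sqrt(C1 - 6*c)/3
 v(c) = sqrt(C1 - 6*c)/3


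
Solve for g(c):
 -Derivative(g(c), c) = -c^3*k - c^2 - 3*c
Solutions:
 g(c) = C1 + c^4*k/4 + c^3/3 + 3*c^2/2


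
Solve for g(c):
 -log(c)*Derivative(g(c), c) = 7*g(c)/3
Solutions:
 g(c) = C1*exp(-7*li(c)/3)


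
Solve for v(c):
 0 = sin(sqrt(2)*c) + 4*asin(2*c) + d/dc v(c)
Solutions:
 v(c) = C1 - 4*c*asin(2*c) - 2*sqrt(1 - 4*c^2) + sqrt(2)*cos(sqrt(2)*c)/2


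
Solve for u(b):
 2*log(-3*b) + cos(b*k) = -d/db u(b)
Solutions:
 u(b) = C1 - 2*b*log(-b) - 2*b*log(3) + 2*b - Piecewise((sin(b*k)/k, Ne(k, 0)), (b, True))


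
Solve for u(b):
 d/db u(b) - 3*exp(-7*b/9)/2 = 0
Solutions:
 u(b) = C1 - 27*exp(-7*b/9)/14


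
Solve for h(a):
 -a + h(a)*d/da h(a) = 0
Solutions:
 h(a) = -sqrt(C1 + a^2)
 h(a) = sqrt(C1 + a^2)


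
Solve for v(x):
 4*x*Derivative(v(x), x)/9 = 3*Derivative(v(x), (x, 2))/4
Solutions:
 v(x) = C1 + C2*erfi(2*sqrt(6)*x/9)


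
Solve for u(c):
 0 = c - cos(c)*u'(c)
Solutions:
 u(c) = C1 + Integral(c/cos(c), c)


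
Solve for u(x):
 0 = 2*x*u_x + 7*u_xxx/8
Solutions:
 u(x) = C1 + Integral(C2*airyai(-2*2^(1/3)*7^(2/3)*x/7) + C3*airybi(-2*2^(1/3)*7^(2/3)*x/7), x)


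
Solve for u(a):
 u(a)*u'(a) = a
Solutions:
 u(a) = -sqrt(C1 + a^2)
 u(a) = sqrt(C1 + a^2)


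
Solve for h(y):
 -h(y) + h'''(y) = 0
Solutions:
 h(y) = C3*exp(y) + (C1*sin(sqrt(3)*y/2) + C2*cos(sqrt(3)*y/2))*exp(-y/2)


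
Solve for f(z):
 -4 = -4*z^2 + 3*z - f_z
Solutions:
 f(z) = C1 - 4*z^3/3 + 3*z^2/2 + 4*z


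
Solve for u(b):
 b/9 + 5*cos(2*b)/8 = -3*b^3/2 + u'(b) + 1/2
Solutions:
 u(b) = C1 + 3*b^4/8 + b^2/18 - b/2 + 5*sin(2*b)/16


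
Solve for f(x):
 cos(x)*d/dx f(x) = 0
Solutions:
 f(x) = C1


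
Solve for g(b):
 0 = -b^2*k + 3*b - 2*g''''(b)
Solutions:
 g(b) = C1 + C2*b + C3*b^2 + C4*b^3 - b^6*k/720 + b^5/80


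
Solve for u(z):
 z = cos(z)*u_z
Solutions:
 u(z) = C1 + Integral(z/cos(z), z)


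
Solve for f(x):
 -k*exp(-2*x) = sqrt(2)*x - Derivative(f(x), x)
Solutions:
 f(x) = C1 - k*exp(-2*x)/2 + sqrt(2)*x^2/2


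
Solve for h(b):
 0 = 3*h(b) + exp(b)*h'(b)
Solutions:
 h(b) = C1*exp(3*exp(-b))


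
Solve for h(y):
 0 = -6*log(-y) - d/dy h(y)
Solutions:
 h(y) = C1 - 6*y*log(-y) + 6*y


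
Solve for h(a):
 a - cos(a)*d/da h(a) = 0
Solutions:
 h(a) = C1 + Integral(a/cos(a), a)


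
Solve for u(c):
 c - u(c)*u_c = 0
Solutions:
 u(c) = -sqrt(C1 + c^2)
 u(c) = sqrt(C1 + c^2)


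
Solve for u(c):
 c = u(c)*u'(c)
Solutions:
 u(c) = -sqrt(C1 + c^2)
 u(c) = sqrt(C1 + c^2)


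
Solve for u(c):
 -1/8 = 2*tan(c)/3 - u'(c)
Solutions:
 u(c) = C1 + c/8 - 2*log(cos(c))/3


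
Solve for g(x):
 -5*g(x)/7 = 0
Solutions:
 g(x) = 0


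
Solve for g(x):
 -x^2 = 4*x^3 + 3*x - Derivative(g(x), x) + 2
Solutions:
 g(x) = C1 + x^4 + x^3/3 + 3*x^2/2 + 2*x


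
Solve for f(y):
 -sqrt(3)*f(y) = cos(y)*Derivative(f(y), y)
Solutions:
 f(y) = C1*(sin(y) - 1)^(sqrt(3)/2)/(sin(y) + 1)^(sqrt(3)/2)


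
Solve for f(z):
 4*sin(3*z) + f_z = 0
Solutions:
 f(z) = C1 + 4*cos(3*z)/3


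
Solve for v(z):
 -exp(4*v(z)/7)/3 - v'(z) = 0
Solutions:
 v(z) = 7*log(-(1/(C1 + 4*z))^(1/4)) + 7*log(21)/4
 v(z) = 7*log(1/(C1 + 4*z))/4 + 7*log(21)/4
 v(z) = 7*log(-I*(1/(C1 + 4*z))^(1/4)) + 7*log(21)/4
 v(z) = 7*log(I*(1/(C1 + 4*z))^(1/4)) + 7*log(21)/4


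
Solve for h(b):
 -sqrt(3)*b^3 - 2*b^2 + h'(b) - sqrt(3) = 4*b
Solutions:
 h(b) = C1 + sqrt(3)*b^4/4 + 2*b^3/3 + 2*b^2 + sqrt(3)*b


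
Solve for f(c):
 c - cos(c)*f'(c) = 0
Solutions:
 f(c) = C1 + Integral(c/cos(c), c)


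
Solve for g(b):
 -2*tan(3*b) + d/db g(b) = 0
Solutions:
 g(b) = C1 - 2*log(cos(3*b))/3


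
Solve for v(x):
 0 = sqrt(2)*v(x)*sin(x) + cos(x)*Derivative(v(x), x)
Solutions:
 v(x) = C1*cos(x)^(sqrt(2))


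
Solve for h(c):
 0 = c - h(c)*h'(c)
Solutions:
 h(c) = -sqrt(C1 + c^2)
 h(c) = sqrt(C1 + c^2)


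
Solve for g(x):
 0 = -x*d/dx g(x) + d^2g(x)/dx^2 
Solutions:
 g(x) = C1 + C2*erfi(sqrt(2)*x/2)


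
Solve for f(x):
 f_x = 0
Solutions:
 f(x) = C1


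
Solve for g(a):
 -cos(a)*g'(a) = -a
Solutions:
 g(a) = C1 + Integral(a/cos(a), a)


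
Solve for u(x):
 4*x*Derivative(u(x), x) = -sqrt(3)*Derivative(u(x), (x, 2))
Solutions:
 u(x) = C1 + C2*erf(sqrt(2)*3^(3/4)*x/3)


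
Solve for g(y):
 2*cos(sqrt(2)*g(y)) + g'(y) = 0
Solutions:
 g(y) = sqrt(2)*(pi - asin((exp(2*sqrt(2)*C1) + exp(4*sqrt(2)*y))/(exp(2*sqrt(2)*C1) - exp(4*sqrt(2)*y))))/2
 g(y) = sqrt(2)*asin((exp(2*sqrt(2)*C1) + exp(4*sqrt(2)*y))/(exp(2*sqrt(2)*C1) - exp(4*sqrt(2)*y)))/2


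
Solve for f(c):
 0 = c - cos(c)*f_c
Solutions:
 f(c) = C1 + Integral(c/cos(c), c)


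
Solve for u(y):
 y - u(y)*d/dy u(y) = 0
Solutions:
 u(y) = -sqrt(C1 + y^2)
 u(y) = sqrt(C1 + y^2)


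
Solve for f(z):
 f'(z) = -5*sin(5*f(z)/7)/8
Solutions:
 5*z/8 + 7*log(cos(5*f(z)/7) - 1)/10 - 7*log(cos(5*f(z)/7) + 1)/10 = C1


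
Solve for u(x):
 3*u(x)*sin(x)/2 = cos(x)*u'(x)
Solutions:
 u(x) = C1/cos(x)^(3/2)


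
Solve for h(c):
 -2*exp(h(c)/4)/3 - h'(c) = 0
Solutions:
 h(c) = 4*log(1/(C1 + 2*c)) + 4*log(12)


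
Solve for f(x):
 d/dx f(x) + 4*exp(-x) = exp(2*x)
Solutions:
 f(x) = C1 + exp(2*x)/2 + 4*exp(-x)


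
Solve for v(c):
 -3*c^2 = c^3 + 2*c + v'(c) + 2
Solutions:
 v(c) = C1 - c^4/4 - c^3 - c^2 - 2*c


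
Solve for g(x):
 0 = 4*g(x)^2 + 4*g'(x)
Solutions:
 g(x) = 1/(C1 + x)


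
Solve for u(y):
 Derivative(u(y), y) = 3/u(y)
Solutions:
 u(y) = -sqrt(C1 + 6*y)
 u(y) = sqrt(C1 + 6*y)


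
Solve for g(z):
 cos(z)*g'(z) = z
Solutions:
 g(z) = C1 + Integral(z/cos(z), z)


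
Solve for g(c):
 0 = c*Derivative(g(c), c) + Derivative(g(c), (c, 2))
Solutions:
 g(c) = C1 + C2*erf(sqrt(2)*c/2)


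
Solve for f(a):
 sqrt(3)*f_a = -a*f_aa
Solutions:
 f(a) = C1 + C2*a^(1 - sqrt(3))


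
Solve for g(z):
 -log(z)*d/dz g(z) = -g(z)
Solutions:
 g(z) = C1*exp(li(z))


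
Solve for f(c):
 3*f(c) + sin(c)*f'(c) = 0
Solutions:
 f(c) = C1*(cos(c) + 1)^(3/2)/(cos(c) - 1)^(3/2)


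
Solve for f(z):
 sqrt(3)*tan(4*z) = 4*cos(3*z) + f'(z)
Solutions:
 f(z) = C1 - sqrt(3)*log(cos(4*z))/4 - 4*sin(3*z)/3


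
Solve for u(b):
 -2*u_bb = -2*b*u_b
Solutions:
 u(b) = C1 + C2*erfi(sqrt(2)*b/2)


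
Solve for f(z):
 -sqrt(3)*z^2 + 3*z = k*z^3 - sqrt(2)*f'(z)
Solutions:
 f(z) = C1 + sqrt(2)*k*z^4/8 + sqrt(6)*z^3/6 - 3*sqrt(2)*z^2/4


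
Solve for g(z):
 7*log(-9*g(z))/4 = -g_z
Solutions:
 4*Integral(1/(log(-_y) + 2*log(3)), (_y, g(z)))/7 = C1 - z


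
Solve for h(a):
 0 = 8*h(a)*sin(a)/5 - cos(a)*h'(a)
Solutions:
 h(a) = C1/cos(a)^(8/5)


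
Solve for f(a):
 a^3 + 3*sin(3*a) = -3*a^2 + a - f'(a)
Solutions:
 f(a) = C1 - a^4/4 - a^3 + a^2/2 + cos(3*a)


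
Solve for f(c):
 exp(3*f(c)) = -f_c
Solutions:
 f(c) = log((-3^(2/3) - 3*3^(1/6)*I)*(1/(C1 + c))^(1/3)/6)
 f(c) = log((-3^(2/3) + 3*3^(1/6)*I)*(1/(C1 + c))^(1/3)/6)
 f(c) = log(1/(C1 + 3*c))/3


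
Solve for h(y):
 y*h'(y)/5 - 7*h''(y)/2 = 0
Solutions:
 h(y) = C1 + C2*erfi(sqrt(35)*y/35)


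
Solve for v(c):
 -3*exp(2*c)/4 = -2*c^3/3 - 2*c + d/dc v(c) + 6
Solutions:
 v(c) = C1 + c^4/6 + c^2 - 6*c - 3*exp(2*c)/8


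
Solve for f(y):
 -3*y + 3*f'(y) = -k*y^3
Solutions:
 f(y) = C1 - k*y^4/12 + y^2/2


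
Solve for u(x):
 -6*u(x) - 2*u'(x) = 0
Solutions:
 u(x) = C1*exp(-3*x)


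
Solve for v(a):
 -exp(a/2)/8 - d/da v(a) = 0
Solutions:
 v(a) = C1 - exp(a/2)/4


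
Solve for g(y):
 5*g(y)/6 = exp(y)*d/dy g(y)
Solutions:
 g(y) = C1*exp(-5*exp(-y)/6)


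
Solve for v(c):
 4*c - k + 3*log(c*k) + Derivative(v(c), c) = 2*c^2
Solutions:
 v(c) = C1 + 2*c^3/3 - 2*c^2 + c*(k + 3) - 3*c*log(c*k)


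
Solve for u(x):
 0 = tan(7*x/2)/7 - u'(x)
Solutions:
 u(x) = C1 - 2*log(cos(7*x/2))/49


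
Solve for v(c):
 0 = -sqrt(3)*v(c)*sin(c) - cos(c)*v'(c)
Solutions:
 v(c) = C1*cos(c)^(sqrt(3))


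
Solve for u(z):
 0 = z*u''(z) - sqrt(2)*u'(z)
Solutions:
 u(z) = C1 + C2*z^(1 + sqrt(2))


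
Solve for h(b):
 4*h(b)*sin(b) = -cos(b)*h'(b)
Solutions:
 h(b) = C1*cos(b)^4


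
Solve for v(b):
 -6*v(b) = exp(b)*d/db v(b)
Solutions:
 v(b) = C1*exp(6*exp(-b))


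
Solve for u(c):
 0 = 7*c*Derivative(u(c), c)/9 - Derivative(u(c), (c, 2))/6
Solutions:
 u(c) = C1 + C2*erfi(sqrt(21)*c/3)


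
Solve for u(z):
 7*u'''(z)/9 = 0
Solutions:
 u(z) = C1 + C2*z + C3*z^2


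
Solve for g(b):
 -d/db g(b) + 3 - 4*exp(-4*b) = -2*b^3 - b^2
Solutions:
 g(b) = C1 + b^4/2 + b^3/3 + 3*b + exp(-4*b)


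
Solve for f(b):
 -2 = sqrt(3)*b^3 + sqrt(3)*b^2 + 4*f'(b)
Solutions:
 f(b) = C1 - sqrt(3)*b^4/16 - sqrt(3)*b^3/12 - b/2


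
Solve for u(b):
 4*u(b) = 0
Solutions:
 u(b) = 0


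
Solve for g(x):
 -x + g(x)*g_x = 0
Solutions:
 g(x) = -sqrt(C1 + x^2)
 g(x) = sqrt(C1 + x^2)


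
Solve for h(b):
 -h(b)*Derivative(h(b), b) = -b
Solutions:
 h(b) = -sqrt(C1 + b^2)
 h(b) = sqrt(C1 + b^2)


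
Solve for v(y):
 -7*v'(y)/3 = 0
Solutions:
 v(y) = C1


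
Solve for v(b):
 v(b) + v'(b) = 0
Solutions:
 v(b) = C1*exp(-b)


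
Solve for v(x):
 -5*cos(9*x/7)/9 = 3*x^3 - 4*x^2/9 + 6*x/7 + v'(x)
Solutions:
 v(x) = C1 - 3*x^4/4 + 4*x^3/27 - 3*x^2/7 - 35*sin(9*x/7)/81


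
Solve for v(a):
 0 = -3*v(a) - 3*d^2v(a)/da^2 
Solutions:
 v(a) = C1*sin(a) + C2*cos(a)


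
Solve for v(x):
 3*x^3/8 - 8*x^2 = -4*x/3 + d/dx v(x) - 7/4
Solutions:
 v(x) = C1 + 3*x^4/32 - 8*x^3/3 + 2*x^2/3 + 7*x/4


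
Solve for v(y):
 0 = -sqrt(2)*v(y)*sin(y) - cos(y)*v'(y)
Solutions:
 v(y) = C1*cos(y)^(sqrt(2))


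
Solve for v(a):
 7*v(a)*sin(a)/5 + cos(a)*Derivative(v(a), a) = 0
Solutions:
 v(a) = C1*cos(a)^(7/5)


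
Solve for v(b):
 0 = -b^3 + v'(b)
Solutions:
 v(b) = C1 + b^4/4


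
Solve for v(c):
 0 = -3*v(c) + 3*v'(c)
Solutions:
 v(c) = C1*exp(c)


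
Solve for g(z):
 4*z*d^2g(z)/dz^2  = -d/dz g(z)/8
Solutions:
 g(z) = C1 + C2*z^(31/32)


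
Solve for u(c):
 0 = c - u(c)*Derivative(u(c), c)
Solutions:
 u(c) = -sqrt(C1 + c^2)
 u(c) = sqrt(C1 + c^2)


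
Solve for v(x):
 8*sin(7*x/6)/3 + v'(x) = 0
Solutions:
 v(x) = C1 + 16*cos(7*x/6)/7


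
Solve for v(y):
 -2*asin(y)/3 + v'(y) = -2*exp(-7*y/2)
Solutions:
 v(y) = C1 + 2*y*asin(y)/3 + 2*sqrt(1 - y^2)/3 + 4*exp(-7*y/2)/7


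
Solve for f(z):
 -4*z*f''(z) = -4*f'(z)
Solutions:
 f(z) = C1 + C2*z^2


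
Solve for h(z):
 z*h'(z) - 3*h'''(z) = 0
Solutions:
 h(z) = C1 + Integral(C2*airyai(3^(2/3)*z/3) + C3*airybi(3^(2/3)*z/3), z)


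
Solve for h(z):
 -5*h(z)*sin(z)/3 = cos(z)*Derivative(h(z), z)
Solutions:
 h(z) = C1*cos(z)^(5/3)


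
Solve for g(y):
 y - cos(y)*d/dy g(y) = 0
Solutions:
 g(y) = C1 + Integral(y/cos(y), y)


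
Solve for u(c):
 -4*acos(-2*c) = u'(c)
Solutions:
 u(c) = C1 - 4*c*acos(-2*c) - 2*sqrt(1 - 4*c^2)


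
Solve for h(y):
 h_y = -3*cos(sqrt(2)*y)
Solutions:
 h(y) = C1 - 3*sqrt(2)*sin(sqrt(2)*y)/2


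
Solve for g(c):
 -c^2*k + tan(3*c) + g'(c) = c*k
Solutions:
 g(c) = C1 + c^3*k/3 + c^2*k/2 + log(cos(3*c))/3


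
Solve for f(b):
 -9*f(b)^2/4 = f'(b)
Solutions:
 f(b) = 4/(C1 + 9*b)


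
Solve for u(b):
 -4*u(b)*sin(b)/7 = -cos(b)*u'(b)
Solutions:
 u(b) = C1/cos(b)^(4/7)


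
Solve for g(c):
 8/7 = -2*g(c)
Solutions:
 g(c) = -4/7


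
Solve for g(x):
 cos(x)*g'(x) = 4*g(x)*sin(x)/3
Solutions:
 g(x) = C1/cos(x)^(4/3)


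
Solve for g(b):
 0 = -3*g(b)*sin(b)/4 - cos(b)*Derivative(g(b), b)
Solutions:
 g(b) = C1*cos(b)^(3/4)


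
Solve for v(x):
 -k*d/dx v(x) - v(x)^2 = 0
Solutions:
 v(x) = k/(C1*k + x)


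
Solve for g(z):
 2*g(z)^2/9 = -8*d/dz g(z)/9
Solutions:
 g(z) = 4/(C1 + z)


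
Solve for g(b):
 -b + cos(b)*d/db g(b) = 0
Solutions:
 g(b) = C1 + Integral(b/cos(b), b)


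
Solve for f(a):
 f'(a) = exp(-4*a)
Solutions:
 f(a) = C1 - exp(-4*a)/4


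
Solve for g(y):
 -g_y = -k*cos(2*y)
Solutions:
 g(y) = C1 + k*sin(2*y)/2


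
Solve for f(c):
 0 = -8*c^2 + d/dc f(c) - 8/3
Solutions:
 f(c) = C1 + 8*c^3/3 + 8*c/3


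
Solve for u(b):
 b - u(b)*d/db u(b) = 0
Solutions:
 u(b) = -sqrt(C1 + b^2)
 u(b) = sqrt(C1 + b^2)


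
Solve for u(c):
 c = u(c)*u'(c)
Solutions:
 u(c) = -sqrt(C1 + c^2)
 u(c) = sqrt(C1 + c^2)


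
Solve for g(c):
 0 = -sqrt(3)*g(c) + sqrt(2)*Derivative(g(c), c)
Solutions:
 g(c) = C1*exp(sqrt(6)*c/2)


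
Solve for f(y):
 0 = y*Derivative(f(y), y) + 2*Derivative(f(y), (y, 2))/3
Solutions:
 f(y) = C1 + C2*erf(sqrt(3)*y/2)


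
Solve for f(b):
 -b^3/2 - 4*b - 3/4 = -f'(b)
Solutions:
 f(b) = C1 + b^4/8 + 2*b^2 + 3*b/4


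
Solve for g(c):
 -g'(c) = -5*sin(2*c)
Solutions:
 g(c) = C1 - 5*cos(2*c)/2


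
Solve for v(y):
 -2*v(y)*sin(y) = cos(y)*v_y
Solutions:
 v(y) = C1*cos(y)^2


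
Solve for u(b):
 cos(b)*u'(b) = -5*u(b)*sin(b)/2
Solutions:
 u(b) = C1*cos(b)^(5/2)


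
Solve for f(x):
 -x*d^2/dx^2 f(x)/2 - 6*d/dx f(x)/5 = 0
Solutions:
 f(x) = C1 + C2/x^(7/5)


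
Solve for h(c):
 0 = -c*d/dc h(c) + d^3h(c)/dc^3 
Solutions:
 h(c) = C1 + Integral(C2*airyai(c) + C3*airybi(c), c)


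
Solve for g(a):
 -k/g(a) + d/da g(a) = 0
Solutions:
 g(a) = -sqrt(C1 + 2*a*k)
 g(a) = sqrt(C1 + 2*a*k)


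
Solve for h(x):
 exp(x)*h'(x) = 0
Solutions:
 h(x) = C1


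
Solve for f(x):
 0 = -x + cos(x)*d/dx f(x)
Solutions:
 f(x) = C1 + Integral(x/cos(x), x)


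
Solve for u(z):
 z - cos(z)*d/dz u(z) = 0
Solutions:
 u(z) = C1 + Integral(z/cos(z), z)


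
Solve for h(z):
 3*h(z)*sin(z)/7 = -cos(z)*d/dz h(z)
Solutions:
 h(z) = C1*cos(z)^(3/7)


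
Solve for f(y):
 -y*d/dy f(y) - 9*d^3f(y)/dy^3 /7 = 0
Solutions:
 f(y) = C1 + Integral(C2*airyai(-21^(1/3)*y/3) + C3*airybi(-21^(1/3)*y/3), y)


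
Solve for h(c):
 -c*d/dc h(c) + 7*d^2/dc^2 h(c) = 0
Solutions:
 h(c) = C1 + C2*erfi(sqrt(14)*c/14)


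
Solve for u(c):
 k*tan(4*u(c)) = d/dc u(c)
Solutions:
 u(c) = -asin(C1*exp(4*c*k))/4 + pi/4
 u(c) = asin(C1*exp(4*c*k))/4


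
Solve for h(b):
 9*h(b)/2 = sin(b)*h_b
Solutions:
 h(b) = C1*(cos(b) - 1)^(1/4)*(cos(b)^2 - 2*cos(b) + 1)/((cos(b) + 1)^(1/4)*(cos(b)^2 + 2*cos(b) + 1))


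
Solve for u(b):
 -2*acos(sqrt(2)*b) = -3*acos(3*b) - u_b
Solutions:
 u(b) = C1 - 3*b*acos(3*b) + 2*b*acos(sqrt(2)*b) + sqrt(1 - 9*b^2) - sqrt(2)*sqrt(1 - 2*b^2)


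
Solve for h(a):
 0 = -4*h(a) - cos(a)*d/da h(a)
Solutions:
 h(a) = C1*(sin(a)^2 - 2*sin(a) + 1)/(sin(a)^2 + 2*sin(a) + 1)


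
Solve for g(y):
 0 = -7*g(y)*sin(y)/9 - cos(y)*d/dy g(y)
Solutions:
 g(y) = C1*cos(y)^(7/9)


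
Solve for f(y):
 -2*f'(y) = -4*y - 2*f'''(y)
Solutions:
 f(y) = C1 + C2*exp(-y) + C3*exp(y) + y^2


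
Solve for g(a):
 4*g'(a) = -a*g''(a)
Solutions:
 g(a) = C1 + C2/a^3


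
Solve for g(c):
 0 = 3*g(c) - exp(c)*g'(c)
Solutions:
 g(c) = C1*exp(-3*exp(-c))


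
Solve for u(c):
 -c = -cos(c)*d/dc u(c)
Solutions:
 u(c) = C1 + Integral(c/cos(c), c)


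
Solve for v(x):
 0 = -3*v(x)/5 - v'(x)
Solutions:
 v(x) = C1*exp(-3*x/5)


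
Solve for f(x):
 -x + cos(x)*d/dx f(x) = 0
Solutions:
 f(x) = C1 + Integral(x/cos(x), x)


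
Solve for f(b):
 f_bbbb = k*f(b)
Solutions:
 f(b) = C1*exp(-b*k^(1/4)) + C2*exp(b*k^(1/4)) + C3*exp(-I*b*k^(1/4)) + C4*exp(I*b*k^(1/4))


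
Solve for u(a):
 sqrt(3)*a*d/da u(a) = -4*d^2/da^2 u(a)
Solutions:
 u(a) = C1 + C2*erf(sqrt(2)*3^(1/4)*a/4)


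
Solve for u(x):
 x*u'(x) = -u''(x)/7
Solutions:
 u(x) = C1 + C2*erf(sqrt(14)*x/2)


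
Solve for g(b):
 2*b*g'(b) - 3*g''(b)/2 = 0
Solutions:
 g(b) = C1 + C2*erfi(sqrt(6)*b/3)


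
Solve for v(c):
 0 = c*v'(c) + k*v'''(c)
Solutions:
 v(c) = C1 + Integral(C2*airyai(c*(-1/k)^(1/3)) + C3*airybi(c*(-1/k)^(1/3)), c)


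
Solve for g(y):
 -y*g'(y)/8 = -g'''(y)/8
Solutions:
 g(y) = C1 + Integral(C2*airyai(y) + C3*airybi(y), y)


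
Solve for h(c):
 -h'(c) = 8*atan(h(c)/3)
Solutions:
 Integral(1/atan(_y/3), (_y, h(c))) = C1 - 8*c


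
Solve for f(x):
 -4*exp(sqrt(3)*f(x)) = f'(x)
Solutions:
 f(x) = sqrt(3)*(2*log(1/(C1 + 4*x)) - log(3))/6


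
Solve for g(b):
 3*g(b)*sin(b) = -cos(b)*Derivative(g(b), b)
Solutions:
 g(b) = C1*cos(b)^3


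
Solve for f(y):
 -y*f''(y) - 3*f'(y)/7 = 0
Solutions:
 f(y) = C1 + C2*y^(4/7)


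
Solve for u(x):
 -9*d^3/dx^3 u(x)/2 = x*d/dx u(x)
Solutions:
 u(x) = C1 + Integral(C2*airyai(-6^(1/3)*x/3) + C3*airybi(-6^(1/3)*x/3), x)


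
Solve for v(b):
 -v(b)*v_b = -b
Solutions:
 v(b) = -sqrt(C1 + b^2)
 v(b) = sqrt(C1 + b^2)


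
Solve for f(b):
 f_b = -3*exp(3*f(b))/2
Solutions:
 f(b) = log(1/(C1 + 9*b))/3 + log(2)/3
 f(b) = log(2^(1/3)*(-3^(2/3) - 3*3^(1/6)*I)*(1/(C1 + 3*b))^(1/3)/6)
 f(b) = log(2^(1/3)*(-3^(2/3) + 3*3^(1/6)*I)*(1/(C1 + 3*b))^(1/3)/6)


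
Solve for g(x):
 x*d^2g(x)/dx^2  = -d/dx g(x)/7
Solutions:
 g(x) = C1 + C2*x^(6/7)


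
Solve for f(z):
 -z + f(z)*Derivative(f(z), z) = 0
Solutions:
 f(z) = -sqrt(C1 + z^2)
 f(z) = sqrt(C1 + z^2)


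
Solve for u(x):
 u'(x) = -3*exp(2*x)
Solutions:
 u(x) = C1 - 3*exp(2*x)/2


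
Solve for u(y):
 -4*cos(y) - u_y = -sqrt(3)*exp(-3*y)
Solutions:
 u(y) = C1 - 4*sin(y) - sqrt(3)*exp(-3*y)/3


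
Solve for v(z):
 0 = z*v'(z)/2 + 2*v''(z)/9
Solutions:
 v(z) = C1 + C2*erf(3*sqrt(2)*z/4)


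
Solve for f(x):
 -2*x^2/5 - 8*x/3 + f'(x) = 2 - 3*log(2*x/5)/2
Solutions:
 f(x) = C1 + 2*x^3/15 + 4*x^2/3 - 3*x*log(x)/2 - 2*x*log(2) + x*log(10)/2 + x*log(5) + 7*x/2


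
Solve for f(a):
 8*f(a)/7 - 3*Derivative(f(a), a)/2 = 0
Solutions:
 f(a) = C1*exp(16*a/21)


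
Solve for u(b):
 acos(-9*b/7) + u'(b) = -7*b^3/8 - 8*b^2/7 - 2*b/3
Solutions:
 u(b) = C1 - 7*b^4/32 - 8*b^3/21 - b^2/3 - b*acos(-9*b/7) - sqrt(49 - 81*b^2)/9


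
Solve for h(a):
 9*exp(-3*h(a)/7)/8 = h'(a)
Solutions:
 h(a) = 7*log(C1 + 27*a/56)/3
 h(a) = 7*log(7^(2/3)*(-3^(1/3) - 3^(5/6)*I)*(C1 + 9*a)^(1/3)/28)
 h(a) = 7*log(7^(2/3)*(-3^(1/3) + 3^(5/6)*I)*(C1 + 9*a)^(1/3)/28)


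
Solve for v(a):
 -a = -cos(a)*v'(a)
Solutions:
 v(a) = C1 + Integral(a/cos(a), a)


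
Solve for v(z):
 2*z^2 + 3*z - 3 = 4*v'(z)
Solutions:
 v(z) = C1 + z^3/6 + 3*z^2/8 - 3*z/4


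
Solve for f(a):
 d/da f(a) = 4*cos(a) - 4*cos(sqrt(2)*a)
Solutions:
 f(a) = C1 + 4*sin(a) - 2*sqrt(2)*sin(sqrt(2)*a)


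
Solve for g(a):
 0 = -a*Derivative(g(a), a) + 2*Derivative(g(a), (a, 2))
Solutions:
 g(a) = C1 + C2*erfi(a/2)


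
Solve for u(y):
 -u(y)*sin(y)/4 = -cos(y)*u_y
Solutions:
 u(y) = C1/cos(y)^(1/4)


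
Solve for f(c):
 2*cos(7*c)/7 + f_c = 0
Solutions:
 f(c) = C1 - 2*sin(7*c)/49


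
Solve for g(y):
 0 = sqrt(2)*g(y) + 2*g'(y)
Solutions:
 g(y) = C1*exp(-sqrt(2)*y/2)


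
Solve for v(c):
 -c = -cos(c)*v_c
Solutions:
 v(c) = C1 + Integral(c/cos(c), c)


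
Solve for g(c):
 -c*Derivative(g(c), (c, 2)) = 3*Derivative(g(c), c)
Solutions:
 g(c) = C1 + C2/c^2


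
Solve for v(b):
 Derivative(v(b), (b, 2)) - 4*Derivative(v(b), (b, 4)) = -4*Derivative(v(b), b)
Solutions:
 v(b) = C1 + C2*exp(-3^(1/3)*b*(3^(1/3)/(sqrt(1293) + 36)^(1/3) + (sqrt(1293) + 36)^(1/3))/12)*sin(3^(1/6)*b*(-3^(2/3)*(sqrt(1293) + 36)^(1/3) + 3/(sqrt(1293) + 36)^(1/3))/12) + C3*exp(-3^(1/3)*b*(3^(1/3)/(sqrt(1293) + 36)^(1/3) + (sqrt(1293) + 36)^(1/3))/12)*cos(3^(1/6)*b*(-3^(2/3)*(sqrt(1293) + 36)^(1/3) + 3/(sqrt(1293) + 36)^(1/3))/12) + C4*exp(3^(1/3)*b*(3^(1/3)/(sqrt(1293) + 36)^(1/3) + (sqrt(1293) + 36)^(1/3))/6)


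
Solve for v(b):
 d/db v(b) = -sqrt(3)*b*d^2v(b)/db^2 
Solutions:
 v(b) = C1 + C2*b^(1 - sqrt(3)/3)


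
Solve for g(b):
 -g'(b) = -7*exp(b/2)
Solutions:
 g(b) = C1 + 14*exp(b/2)


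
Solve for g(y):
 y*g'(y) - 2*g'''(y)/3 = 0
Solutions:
 g(y) = C1 + Integral(C2*airyai(2^(2/3)*3^(1/3)*y/2) + C3*airybi(2^(2/3)*3^(1/3)*y/2), y)


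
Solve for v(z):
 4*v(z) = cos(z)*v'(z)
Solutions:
 v(z) = C1*(sin(z)^2 + 2*sin(z) + 1)/(sin(z)^2 - 2*sin(z) + 1)


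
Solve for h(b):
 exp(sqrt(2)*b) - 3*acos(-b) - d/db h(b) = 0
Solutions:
 h(b) = C1 - 3*b*acos(-b) - 3*sqrt(1 - b^2) + sqrt(2)*exp(sqrt(2)*b)/2


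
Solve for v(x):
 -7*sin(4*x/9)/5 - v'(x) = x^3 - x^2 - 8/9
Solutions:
 v(x) = C1 - x^4/4 + x^3/3 + 8*x/9 + 63*cos(4*x/9)/20


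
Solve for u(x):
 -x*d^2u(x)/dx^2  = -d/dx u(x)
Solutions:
 u(x) = C1 + C2*x^2


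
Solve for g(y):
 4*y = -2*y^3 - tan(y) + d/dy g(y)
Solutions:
 g(y) = C1 + y^4/2 + 2*y^2 - log(cos(y))


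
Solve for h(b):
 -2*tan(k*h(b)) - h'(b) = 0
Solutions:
 h(b) = Piecewise((-asin(exp(C1*k - 2*b*k))/k + pi/k, Ne(k, 0)), (nan, True))
 h(b) = Piecewise((asin(exp(C1*k - 2*b*k))/k, Ne(k, 0)), (nan, True))


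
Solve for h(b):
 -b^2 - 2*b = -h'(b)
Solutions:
 h(b) = C1 + b^3/3 + b^2


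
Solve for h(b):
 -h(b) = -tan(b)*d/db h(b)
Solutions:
 h(b) = C1*sin(b)


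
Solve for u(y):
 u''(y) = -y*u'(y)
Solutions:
 u(y) = C1 + C2*erf(sqrt(2)*y/2)


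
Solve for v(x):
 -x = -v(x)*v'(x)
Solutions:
 v(x) = -sqrt(C1 + x^2)
 v(x) = sqrt(C1 + x^2)


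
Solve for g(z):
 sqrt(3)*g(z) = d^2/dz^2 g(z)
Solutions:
 g(z) = C1*exp(-3^(1/4)*z) + C2*exp(3^(1/4)*z)


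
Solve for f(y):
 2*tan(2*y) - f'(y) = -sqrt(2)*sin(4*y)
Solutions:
 f(y) = C1 - log(cos(2*y)) - sqrt(2)*cos(4*y)/4


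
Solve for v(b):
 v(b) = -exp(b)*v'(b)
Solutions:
 v(b) = C1*exp(exp(-b))


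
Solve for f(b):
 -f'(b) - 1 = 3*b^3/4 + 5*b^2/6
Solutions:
 f(b) = C1 - 3*b^4/16 - 5*b^3/18 - b


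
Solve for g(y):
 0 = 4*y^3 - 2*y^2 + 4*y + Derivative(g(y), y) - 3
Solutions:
 g(y) = C1 - y^4 + 2*y^3/3 - 2*y^2 + 3*y


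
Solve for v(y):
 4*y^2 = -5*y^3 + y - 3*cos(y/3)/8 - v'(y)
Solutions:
 v(y) = C1 - 5*y^4/4 - 4*y^3/3 + y^2/2 - 9*sin(y/3)/8


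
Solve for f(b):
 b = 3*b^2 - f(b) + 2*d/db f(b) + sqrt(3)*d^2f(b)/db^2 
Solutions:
 f(b) = C1*exp(sqrt(3)*b*(-1 + sqrt(1 + sqrt(3)))/3) + C2*exp(-sqrt(3)*b*(1 + sqrt(1 + sqrt(3)))/3) + 3*b^2 + 11*b + 6*sqrt(3) + 22


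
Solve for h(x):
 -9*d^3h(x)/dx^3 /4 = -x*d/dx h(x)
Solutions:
 h(x) = C1 + Integral(C2*airyai(2^(2/3)*3^(1/3)*x/3) + C3*airybi(2^(2/3)*3^(1/3)*x/3), x)


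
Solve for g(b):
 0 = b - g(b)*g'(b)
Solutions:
 g(b) = -sqrt(C1 + b^2)
 g(b) = sqrt(C1 + b^2)


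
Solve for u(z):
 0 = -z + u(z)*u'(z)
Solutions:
 u(z) = -sqrt(C1 + z^2)
 u(z) = sqrt(C1 + z^2)


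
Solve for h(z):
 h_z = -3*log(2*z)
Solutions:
 h(z) = C1 - 3*z*log(z) - z*log(8) + 3*z


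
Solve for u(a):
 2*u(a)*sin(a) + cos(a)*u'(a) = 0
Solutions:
 u(a) = C1*cos(a)^2


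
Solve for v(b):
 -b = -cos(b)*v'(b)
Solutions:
 v(b) = C1 + Integral(b/cos(b), b)


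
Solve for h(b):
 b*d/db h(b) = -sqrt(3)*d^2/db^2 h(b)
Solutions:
 h(b) = C1 + C2*erf(sqrt(2)*3^(3/4)*b/6)


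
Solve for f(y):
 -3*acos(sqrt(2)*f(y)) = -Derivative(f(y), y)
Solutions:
 Integral(1/acos(sqrt(2)*_y), (_y, f(y))) = C1 + 3*y


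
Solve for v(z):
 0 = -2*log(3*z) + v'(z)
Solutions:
 v(z) = C1 + 2*z*log(z) - 2*z + z*log(9)


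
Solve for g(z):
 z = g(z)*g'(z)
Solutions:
 g(z) = -sqrt(C1 + z^2)
 g(z) = sqrt(C1 + z^2)


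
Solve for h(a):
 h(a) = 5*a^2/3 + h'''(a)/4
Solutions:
 h(a) = C3*exp(2^(2/3)*a) + 5*a^2/3 + (C1*sin(2^(2/3)*sqrt(3)*a/2) + C2*cos(2^(2/3)*sqrt(3)*a/2))*exp(-2^(2/3)*a/2)


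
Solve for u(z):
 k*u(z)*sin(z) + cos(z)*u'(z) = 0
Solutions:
 u(z) = C1*exp(k*log(cos(z)))


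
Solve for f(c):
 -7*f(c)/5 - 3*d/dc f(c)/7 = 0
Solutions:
 f(c) = C1*exp(-49*c/15)


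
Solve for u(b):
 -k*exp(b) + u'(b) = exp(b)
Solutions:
 u(b) = C1 + k*exp(b) + exp(b)


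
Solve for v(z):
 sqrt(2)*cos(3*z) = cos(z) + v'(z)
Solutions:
 v(z) = C1 - sin(z) + sqrt(2)*sin(3*z)/3


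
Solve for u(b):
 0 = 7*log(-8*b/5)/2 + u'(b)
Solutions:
 u(b) = C1 - 7*b*log(-b)/2 + 7*b*(-3*log(2) + 1 + log(5))/2


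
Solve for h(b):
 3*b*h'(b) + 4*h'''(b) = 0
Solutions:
 h(b) = C1 + Integral(C2*airyai(-6^(1/3)*b/2) + C3*airybi(-6^(1/3)*b/2), b)


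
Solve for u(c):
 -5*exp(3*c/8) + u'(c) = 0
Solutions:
 u(c) = C1 + 40*exp(3*c/8)/3


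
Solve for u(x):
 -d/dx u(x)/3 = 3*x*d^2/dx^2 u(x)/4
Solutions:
 u(x) = C1 + C2*x^(5/9)


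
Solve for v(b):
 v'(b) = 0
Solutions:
 v(b) = C1


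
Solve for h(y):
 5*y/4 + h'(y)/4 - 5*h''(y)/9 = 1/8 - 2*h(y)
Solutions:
 h(y) = C1*exp(3*y*(3 - sqrt(649))/40) + C2*exp(3*y*(3 + sqrt(649))/40) - 5*y/8 + 9/64


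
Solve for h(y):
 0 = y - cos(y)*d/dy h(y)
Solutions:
 h(y) = C1 + Integral(y/cos(y), y)


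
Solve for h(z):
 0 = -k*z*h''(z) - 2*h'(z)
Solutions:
 h(z) = C1 + z^(((re(k) - 2)*re(k) + im(k)^2)/(re(k)^2 + im(k)^2))*(C2*sin(2*log(z)*Abs(im(k))/(re(k)^2 + im(k)^2)) + C3*cos(2*log(z)*im(k)/(re(k)^2 + im(k)^2)))


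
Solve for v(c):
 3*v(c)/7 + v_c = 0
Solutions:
 v(c) = C1*exp(-3*c/7)


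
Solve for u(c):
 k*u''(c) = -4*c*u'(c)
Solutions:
 u(c) = C1 + C2*sqrt(k)*erf(sqrt(2)*c*sqrt(1/k))


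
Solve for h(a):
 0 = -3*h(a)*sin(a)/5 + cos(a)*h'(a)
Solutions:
 h(a) = C1/cos(a)^(3/5)


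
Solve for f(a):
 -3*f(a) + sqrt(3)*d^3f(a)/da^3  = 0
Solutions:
 f(a) = C3*exp(3^(1/6)*a) + (C1*sin(3^(2/3)*a/2) + C2*cos(3^(2/3)*a/2))*exp(-3^(1/6)*a/2)


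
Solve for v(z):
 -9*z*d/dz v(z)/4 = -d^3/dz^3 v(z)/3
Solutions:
 v(z) = C1 + Integral(C2*airyai(3*2^(1/3)*z/2) + C3*airybi(3*2^(1/3)*z/2), z)


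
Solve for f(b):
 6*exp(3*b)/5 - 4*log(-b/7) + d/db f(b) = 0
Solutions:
 f(b) = C1 + 4*b*log(-b) + 4*b*(-log(7) - 1) - 2*exp(3*b)/5


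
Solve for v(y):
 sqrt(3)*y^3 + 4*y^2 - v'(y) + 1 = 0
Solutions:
 v(y) = C1 + sqrt(3)*y^4/4 + 4*y^3/3 + y


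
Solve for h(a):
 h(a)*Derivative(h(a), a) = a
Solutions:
 h(a) = -sqrt(C1 + a^2)
 h(a) = sqrt(C1 + a^2)


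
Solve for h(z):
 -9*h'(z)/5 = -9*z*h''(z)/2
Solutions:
 h(z) = C1 + C2*z^(7/5)


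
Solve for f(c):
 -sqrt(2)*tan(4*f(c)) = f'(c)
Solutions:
 f(c) = -asin(C1*exp(-4*sqrt(2)*c))/4 + pi/4
 f(c) = asin(C1*exp(-4*sqrt(2)*c))/4


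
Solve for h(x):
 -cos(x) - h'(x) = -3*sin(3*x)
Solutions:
 h(x) = C1 - sin(x) - cos(3*x)


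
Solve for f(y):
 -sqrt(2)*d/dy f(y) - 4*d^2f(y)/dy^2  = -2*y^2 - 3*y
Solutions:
 f(y) = C1 + C2*exp(-sqrt(2)*y/4) + sqrt(2)*y^3/3 - 4*y^2 + 3*sqrt(2)*y^2/4 - 6*y + 16*sqrt(2)*y


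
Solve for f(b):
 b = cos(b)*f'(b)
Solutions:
 f(b) = C1 + Integral(b/cos(b), b)


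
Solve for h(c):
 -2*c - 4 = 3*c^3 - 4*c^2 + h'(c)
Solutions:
 h(c) = C1 - 3*c^4/4 + 4*c^3/3 - c^2 - 4*c


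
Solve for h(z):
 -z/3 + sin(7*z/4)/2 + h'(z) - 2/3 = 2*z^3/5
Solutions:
 h(z) = C1 + z^4/10 + z^2/6 + 2*z/3 + 2*cos(7*z/4)/7


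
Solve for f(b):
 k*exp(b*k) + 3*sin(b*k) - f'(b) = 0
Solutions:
 f(b) = C1 + exp(b*k) - 3*cos(b*k)/k


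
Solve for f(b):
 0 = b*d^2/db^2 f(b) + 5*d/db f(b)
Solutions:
 f(b) = C1 + C2/b^4


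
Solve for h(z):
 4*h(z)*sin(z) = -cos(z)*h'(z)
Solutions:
 h(z) = C1*cos(z)^4


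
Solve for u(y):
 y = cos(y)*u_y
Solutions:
 u(y) = C1 + Integral(y/cos(y), y)


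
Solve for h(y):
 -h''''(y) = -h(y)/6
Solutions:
 h(y) = C1*exp(-6^(3/4)*y/6) + C2*exp(6^(3/4)*y/6) + C3*sin(6^(3/4)*y/6) + C4*cos(6^(3/4)*y/6)


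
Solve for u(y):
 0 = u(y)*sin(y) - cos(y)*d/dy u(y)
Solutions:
 u(y) = C1/cos(y)


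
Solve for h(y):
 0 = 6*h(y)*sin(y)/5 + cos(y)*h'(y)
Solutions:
 h(y) = C1*cos(y)^(6/5)


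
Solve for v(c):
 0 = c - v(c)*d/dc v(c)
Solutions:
 v(c) = -sqrt(C1 + c^2)
 v(c) = sqrt(C1 + c^2)


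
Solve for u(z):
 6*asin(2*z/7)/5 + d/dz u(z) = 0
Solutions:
 u(z) = C1 - 6*z*asin(2*z/7)/5 - 3*sqrt(49 - 4*z^2)/5


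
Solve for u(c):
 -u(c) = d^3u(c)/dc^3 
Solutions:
 u(c) = C3*exp(-c) + (C1*sin(sqrt(3)*c/2) + C2*cos(sqrt(3)*c/2))*exp(c/2)


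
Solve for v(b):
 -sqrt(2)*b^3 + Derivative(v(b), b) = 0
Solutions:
 v(b) = C1 + sqrt(2)*b^4/4


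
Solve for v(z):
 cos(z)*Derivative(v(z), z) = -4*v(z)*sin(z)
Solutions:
 v(z) = C1*cos(z)^4


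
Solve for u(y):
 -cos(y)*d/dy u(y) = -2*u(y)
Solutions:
 u(y) = C1*(sin(y) + 1)/(sin(y) - 1)


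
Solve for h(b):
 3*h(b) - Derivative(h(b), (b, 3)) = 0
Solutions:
 h(b) = C3*exp(3^(1/3)*b) + (C1*sin(3^(5/6)*b/2) + C2*cos(3^(5/6)*b/2))*exp(-3^(1/3)*b/2)


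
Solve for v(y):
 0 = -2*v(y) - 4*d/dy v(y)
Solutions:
 v(y) = C1*exp(-y/2)


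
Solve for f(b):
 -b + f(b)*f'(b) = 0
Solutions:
 f(b) = -sqrt(C1 + b^2)
 f(b) = sqrt(C1 + b^2)


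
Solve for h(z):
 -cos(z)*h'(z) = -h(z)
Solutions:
 h(z) = C1*sqrt(sin(z) + 1)/sqrt(sin(z) - 1)


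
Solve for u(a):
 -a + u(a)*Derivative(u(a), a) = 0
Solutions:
 u(a) = -sqrt(C1 + a^2)
 u(a) = sqrt(C1 + a^2)


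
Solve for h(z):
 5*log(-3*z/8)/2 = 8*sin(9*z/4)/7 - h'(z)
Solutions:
 h(z) = C1 - 5*z*log(-z)/2 - 3*z*log(3) + z*log(6)/2 + 5*z/2 + 7*z*log(2) - 32*cos(9*z/4)/63


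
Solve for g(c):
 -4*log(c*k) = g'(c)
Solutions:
 g(c) = C1 - 4*c*log(c*k) + 4*c


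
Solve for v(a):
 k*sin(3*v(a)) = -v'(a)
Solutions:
 v(a) = -acos((-C1 - exp(6*a*k))/(C1 - exp(6*a*k)))/3 + 2*pi/3
 v(a) = acos((-C1 - exp(6*a*k))/(C1 - exp(6*a*k)))/3


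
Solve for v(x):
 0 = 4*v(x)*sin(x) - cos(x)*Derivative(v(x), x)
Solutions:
 v(x) = C1/cos(x)^4


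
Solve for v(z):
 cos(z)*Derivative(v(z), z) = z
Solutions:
 v(z) = C1 + Integral(z/cos(z), z)


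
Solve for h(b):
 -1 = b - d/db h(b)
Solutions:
 h(b) = C1 + b^2/2 + b


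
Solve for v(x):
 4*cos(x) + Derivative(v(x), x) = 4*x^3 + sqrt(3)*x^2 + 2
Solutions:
 v(x) = C1 + x^4 + sqrt(3)*x^3/3 + 2*x - 4*sin(x)


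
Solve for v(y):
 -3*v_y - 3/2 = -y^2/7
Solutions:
 v(y) = C1 + y^3/63 - y/2


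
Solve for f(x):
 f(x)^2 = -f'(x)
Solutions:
 f(x) = 1/(C1 + x)


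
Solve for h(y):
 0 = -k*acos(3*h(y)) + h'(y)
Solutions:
 Integral(1/acos(3*_y), (_y, h(y))) = C1 + k*y


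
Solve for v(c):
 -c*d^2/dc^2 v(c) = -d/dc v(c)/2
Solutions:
 v(c) = C1 + C2*c^(3/2)


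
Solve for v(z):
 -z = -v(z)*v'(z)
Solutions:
 v(z) = -sqrt(C1 + z^2)
 v(z) = sqrt(C1 + z^2)


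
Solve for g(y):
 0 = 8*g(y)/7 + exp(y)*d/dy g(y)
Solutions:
 g(y) = C1*exp(8*exp(-y)/7)


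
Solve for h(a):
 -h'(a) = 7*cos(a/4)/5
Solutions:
 h(a) = C1 - 28*sin(a/4)/5


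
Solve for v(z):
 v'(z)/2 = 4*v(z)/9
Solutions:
 v(z) = C1*exp(8*z/9)


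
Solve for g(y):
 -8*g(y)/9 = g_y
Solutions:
 g(y) = C1*exp(-8*y/9)


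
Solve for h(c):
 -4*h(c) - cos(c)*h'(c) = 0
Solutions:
 h(c) = C1*(sin(c)^2 - 2*sin(c) + 1)/(sin(c)^2 + 2*sin(c) + 1)


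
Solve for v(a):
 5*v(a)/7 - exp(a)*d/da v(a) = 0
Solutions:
 v(a) = C1*exp(-5*exp(-a)/7)


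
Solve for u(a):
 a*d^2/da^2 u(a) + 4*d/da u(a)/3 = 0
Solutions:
 u(a) = C1 + C2/a^(1/3)


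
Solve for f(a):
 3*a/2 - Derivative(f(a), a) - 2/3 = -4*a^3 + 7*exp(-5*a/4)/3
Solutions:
 f(a) = C1 + a^4 + 3*a^2/4 - 2*a/3 + 28*exp(-5*a/4)/15


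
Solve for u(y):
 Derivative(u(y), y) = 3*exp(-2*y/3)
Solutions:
 u(y) = C1 - 9*exp(-2*y/3)/2


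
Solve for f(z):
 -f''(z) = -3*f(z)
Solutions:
 f(z) = C1*exp(-sqrt(3)*z) + C2*exp(sqrt(3)*z)


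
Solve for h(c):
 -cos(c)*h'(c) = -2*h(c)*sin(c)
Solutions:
 h(c) = C1/cos(c)^2


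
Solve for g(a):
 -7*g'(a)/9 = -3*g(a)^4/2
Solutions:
 g(a) = 14^(1/3)*(-1/(C1 + 81*a))^(1/3)
 g(a) = 14^(1/3)*(-1/(C1 + 27*a))^(1/3)*(-3^(2/3) - 3*3^(1/6)*I)/6
 g(a) = 14^(1/3)*(-1/(C1 + 27*a))^(1/3)*(-3^(2/3) + 3*3^(1/6)*I)/6


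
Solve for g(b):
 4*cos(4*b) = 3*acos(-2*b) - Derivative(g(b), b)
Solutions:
 g(b) = C1 + 3*b*acos(-2*b) + 3*sqrt(1 - 4*b^2)/2 - sin(4*b)


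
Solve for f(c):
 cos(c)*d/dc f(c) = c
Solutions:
 f(c) = C1 + Integral(c/cos(c), c)


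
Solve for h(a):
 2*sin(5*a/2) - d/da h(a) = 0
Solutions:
 h(a) = C1 - 4*cos(5*a/2)/5


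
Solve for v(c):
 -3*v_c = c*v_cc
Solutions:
 v(c) = C1 + C2/c^2


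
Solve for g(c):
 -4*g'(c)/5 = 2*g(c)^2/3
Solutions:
 g(c) = 6/(C1 + 5*c)


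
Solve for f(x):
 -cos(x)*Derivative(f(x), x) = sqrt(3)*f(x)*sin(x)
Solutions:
 f(x) = C1*cos(x)^(sqrt(3))


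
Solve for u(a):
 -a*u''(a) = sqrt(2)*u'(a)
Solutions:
 u(a) = C1 + C2*a^(1 - sqrt(2))


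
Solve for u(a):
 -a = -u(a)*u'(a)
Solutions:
 u(a) = -sqrt(C1 + a^2)
 u(a) = sqrt(C1 + a^2)


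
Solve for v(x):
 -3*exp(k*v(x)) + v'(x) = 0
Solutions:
 v(x) = Piecewise((log(-1/(C1*k + 3*k*x))/k, Ne(k, 0)), (nan, True))
 v(x) = Piecewise((C1 + 3*x, Eq(k, 0)), (nan, True))


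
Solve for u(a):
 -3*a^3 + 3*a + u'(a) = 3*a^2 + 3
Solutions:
 u(a) = C1 + 3*a^4/4 + a^3 - 3*a^2/2 + 3*a


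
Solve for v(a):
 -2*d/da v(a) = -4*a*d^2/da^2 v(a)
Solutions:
 v(a) = C1 + C2*a^(3/2)


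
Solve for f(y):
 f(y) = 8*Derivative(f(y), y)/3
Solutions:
 f(y) = C1*exp(3*y/8)


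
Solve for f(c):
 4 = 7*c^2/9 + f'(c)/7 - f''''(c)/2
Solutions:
 f(c) = C1 + C4*exp(2^(1/3)*7^(2/3)*c/7) - 49*c^3/27 + 28*c + (C2*sin(2^(1/3)*sqrt(3)*7^(2/3)*c/14) + C3*cos(2^(1/3)*sqrt(3)*7^(2/3)*c/14))*exp(-2^(1/3)*7^(2/3)*c/14)


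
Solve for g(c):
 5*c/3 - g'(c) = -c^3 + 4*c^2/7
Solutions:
 g(c) = C1 + c^4/4 - 4*c^3/21 + 5*c^2/6


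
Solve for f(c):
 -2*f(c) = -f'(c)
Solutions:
 f(c) = C1*exp(2*c)


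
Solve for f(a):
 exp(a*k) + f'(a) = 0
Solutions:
 f(a) = C1 - exp(a*k)/k


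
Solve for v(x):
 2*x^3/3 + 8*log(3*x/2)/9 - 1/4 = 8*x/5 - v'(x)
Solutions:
 v(x) = C1 - x^4/6 + 4*x^2/5 - 8*x*log(x)/9 - 8*x*log(3)/9 + 8*x*log(2)/9 + 41*x/36


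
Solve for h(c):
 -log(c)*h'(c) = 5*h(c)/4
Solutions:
 h(c) = C1*exp(-5*li(c)/4)


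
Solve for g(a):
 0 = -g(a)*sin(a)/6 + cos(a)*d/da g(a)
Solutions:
 g(a) = C1/cos(a)^(1/6)


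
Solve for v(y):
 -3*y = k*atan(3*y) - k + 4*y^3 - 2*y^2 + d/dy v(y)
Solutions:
 v(y) = C1 + k*y - k*(y*atan(3*y) - log(9*y^2 + 1)/6) - y^4 + 2*y^3/3 - 3*y^2/2


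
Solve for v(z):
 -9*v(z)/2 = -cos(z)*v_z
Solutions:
 v(z) = C1*(sin(z) + 1)^(1/4)*(sin(z)^2 + 2*sin(z) + 1)/((sin(z) - 1)^(1/4)*(sin(z)^2 - 2*sin(z) + 1))


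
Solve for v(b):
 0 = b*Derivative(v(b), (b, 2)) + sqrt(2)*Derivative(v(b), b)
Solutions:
 v(b) = C1 + C2*b^(1 - sqrt(2))


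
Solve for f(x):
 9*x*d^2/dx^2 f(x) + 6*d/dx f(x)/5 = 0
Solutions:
 f(x) = C1 + C2*x^(13/15)


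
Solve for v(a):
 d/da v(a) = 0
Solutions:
 v(a) = C1


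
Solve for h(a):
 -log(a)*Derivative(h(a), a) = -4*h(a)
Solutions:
 h(a) = C1*exp(4*li(a))


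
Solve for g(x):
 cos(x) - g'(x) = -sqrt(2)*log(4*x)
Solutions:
 g(x) = C1 + sqrt(2)*x*(log(x) - 1) + 2*sqrt(2)*x*log(2) + sin(x)


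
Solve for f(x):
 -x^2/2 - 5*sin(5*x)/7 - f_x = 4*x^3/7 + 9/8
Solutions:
 f(x) = C1 - x^4/7 - x^3/6 - 9*x/8 + cos(5*x)/7


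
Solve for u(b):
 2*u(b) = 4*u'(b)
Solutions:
 u(b) = C1*exp(b/2)


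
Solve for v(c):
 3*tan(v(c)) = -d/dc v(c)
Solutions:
 v(c) = pi - asin(C1*exp(-3*c))
 v(c) = asin(C1*exp(-3*c))


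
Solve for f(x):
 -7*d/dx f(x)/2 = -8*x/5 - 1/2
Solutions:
 f(x) = C1 + 8*x^2/35 + x/7


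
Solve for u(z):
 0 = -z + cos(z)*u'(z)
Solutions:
 u(z) = C1 + Integral(z/cos(z), z)


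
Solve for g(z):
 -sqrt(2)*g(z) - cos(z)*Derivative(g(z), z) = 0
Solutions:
 g(z) = C1*(sin(z) - 1)^(sqrt(2)/2)/(sin(z) + 1)^(sqrt(2)/2)
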